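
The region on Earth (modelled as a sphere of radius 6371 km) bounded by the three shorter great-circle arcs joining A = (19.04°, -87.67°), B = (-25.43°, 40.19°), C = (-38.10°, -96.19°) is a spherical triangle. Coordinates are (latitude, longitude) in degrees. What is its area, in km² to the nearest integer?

63910746 km²

Side lengths (central angles): a = 1.8230, b = 1.0070, c = 2.2970 rad; semiperimeter s = 2.5635.
By l'Huilier's theorem, tan(E/4) = √[tan(s/2) tan((s−a)/2) tan((s−b)/2) tan((s−c)/2)], giving spherical excess E = 1.5746 rad.
Area = E·R² = 1.5746 × (6371)² ≈ 63910746 km².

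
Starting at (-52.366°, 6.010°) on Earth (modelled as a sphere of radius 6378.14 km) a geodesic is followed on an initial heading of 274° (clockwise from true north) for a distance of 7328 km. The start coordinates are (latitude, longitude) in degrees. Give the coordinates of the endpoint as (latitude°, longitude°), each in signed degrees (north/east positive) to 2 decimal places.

Angular distance δ = d/R = 7328/6378.14 = 1.14892 rad; initial bearing θ = 4.7822 rad.
sin φ₂ = sin φ₁ cos δ + cos φ₁ sin δ cos θ = (-0.7919)(0.4095) + (0.6106)(0.9123)(0.0698) = -0.2854, so φ₂ = -16.58°.
Δλ = atan2(sin θ sin δ cos φ₁, cos δ − sin φ₁ sin φ₂) = atan2(-0.5557, 0.1834) = -71.732°.
λ₂ = 6.010° − 71.732° = -65.72°.

-16.58°, -65.72°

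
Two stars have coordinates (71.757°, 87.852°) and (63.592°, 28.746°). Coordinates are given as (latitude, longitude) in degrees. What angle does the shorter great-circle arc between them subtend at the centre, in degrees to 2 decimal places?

In radians: φ₁ = 1.2524, φ₂ = 1.1099, Δλ = -59.106° = -1.0316 rad.
cos c = sin φ₁ sin φ₂ + cos φ₁ cos φ₂ cos Δλ = (0.9497)(0.8956) + (0.3130)(0.4448)(0.5135) = 0.92212,
so c = arccos(0.92212) = 0.39727 rad.
So the angular separation is 22.76°.

22.76°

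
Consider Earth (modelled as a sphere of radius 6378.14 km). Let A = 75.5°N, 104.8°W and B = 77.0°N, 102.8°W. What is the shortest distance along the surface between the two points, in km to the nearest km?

In radians: φ₁ = 1.3177, φ₂ = 1.3439, Δλ = 2.000° = 0.0349 rad.
Haversine: a = sin²(Δφ/2) + cos φ₁ cos φ₂ sin²(Δλ/2) = 0.0002 + (0.2504)(0.2250)(0.0003) = 0.00019.
Central angle c = 2·arcsin(√a) = 0.02746 rad.
Distance = R·c = 6378.14 × 0.0275 ≈ 175 km.

175 km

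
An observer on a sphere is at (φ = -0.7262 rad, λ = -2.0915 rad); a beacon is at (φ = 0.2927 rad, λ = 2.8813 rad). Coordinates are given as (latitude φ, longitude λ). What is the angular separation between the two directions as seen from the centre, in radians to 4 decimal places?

With latitudes φ₁ = -41.608°, φ₂ = 16.770° and longitude difference Δλ = -75.080°:
cos c = sin φ₁ sin φ₂ + cos φ₁ cos φ₂ cos Δλ = (-0.6640)(0.2885) + (0.7477)(0.9575)(0.2575) = -0.00727,
so c = arccos(-0.00727) = 1.57807 rad.
So the angular separation is 1.5781 rad.

1.5781 rad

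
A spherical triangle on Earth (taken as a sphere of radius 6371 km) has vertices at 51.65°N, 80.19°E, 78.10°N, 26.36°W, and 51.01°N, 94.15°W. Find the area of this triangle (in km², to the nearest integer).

4459182 km²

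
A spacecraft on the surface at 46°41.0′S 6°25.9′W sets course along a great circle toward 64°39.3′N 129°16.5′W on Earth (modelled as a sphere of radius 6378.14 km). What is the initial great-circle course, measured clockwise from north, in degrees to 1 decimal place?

Δλ = -122.843° = -2.1440 rad.
y = sin Δλ · cos φ₂ = (-0.8402)(0.4281) = -0.3596
x = cos φ₁ sin φ₂ − sin φ₁ cos φ₂ cos Δλ = (0.6860)(0.9037) − (-0.7276)(0.4281)(-0.5423) = 0.4511
θ = atan2(y, x) = -38.56°; adding 360° gives 321.4°.

321.4°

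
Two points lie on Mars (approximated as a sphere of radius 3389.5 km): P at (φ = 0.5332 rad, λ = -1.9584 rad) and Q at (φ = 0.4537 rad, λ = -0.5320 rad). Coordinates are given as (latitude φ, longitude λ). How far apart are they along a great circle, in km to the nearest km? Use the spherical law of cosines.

Let φ₁ = 0.5332 rad, φ₂ = 0.4537 rad, and Δλ = 1.4264 rad.
cos c = sin φ₁ sin φ₂ + cos φ₁ cos φ₂ cos Δλ = (0.5083)(0.4383) + (0.8612)(0.8988)(0.1439) = 0.33416,
so c = arccos(0.33416) = 1.23008 rad.
Distance = R·c = 3389.5 × 1.2301 ≈ 4169 km.

4169 km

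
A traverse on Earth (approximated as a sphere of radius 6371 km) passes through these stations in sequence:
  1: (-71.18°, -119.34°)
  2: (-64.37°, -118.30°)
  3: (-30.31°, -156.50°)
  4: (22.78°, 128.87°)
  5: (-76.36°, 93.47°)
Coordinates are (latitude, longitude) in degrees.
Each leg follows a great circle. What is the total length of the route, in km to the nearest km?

26570 km

Leg 1→2: central angle 0.1191 rad, distance 758.5 km.
Leg 2→3: central angle 0.7250 rad, distance 4619.1 km.
Leg 3→4: central angle 1.5552 rad, distance 9908.4 km.
Leg 4→5: central angle 1.7712 rad, distance 11284.2 km.
Total: 758.5 + 4619.1 + 9908.4 + 11284.2 ≈ 26570 km.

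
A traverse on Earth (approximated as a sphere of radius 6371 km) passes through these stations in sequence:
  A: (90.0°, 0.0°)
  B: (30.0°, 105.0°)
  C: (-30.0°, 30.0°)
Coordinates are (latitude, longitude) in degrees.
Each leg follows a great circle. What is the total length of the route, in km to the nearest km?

17035 km

Leg A→B: central angle 1.0472 rad, distance 6671.7 km.
Leg B→C: central angle 1.6267 rad, distance 10363.8 km.
Total: 6671.7 + 10363.8 ≈ 17035 km.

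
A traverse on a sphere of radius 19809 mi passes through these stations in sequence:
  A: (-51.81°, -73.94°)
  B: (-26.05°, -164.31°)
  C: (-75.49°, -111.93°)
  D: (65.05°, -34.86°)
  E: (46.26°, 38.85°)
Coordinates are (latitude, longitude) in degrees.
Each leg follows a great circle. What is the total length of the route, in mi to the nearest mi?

Leg A→B: central angle 1.2222 rad, distance 24210.7 mi.
Leg B→C: central angle 0.9733 rad, distance 19280.6 mi.
Leg C→D: central angle 2.5946 rad, distance 51397.0 mi.
Leg D→E: central angle 0.7424 rad, distance 14705.7 mi.
Total: 24210.7 + 19280.6 + 51397.0 + 14705.7 ≈ 109594 mi.

109594 mi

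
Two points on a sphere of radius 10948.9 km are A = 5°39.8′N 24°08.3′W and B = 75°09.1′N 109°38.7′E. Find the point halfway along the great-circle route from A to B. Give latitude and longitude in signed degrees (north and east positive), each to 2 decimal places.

51.79°, -11.39°

The central angle between A and B is δ = 1.6519 rad.
With f = 0.5, the slerp weights are sin((1−f)δ)/sin δ = 0.7376 and sin(fδ)/sin δ = 0.7376.
Weighted sum of the unit vectors: (0.7376)·(0.9081,-0.4069,0.0987) + (0.7376)·(-0.0862,0.2413,0.9666) = (0.6063, -0.1222, 0.7858).
Converting back: φ = atan2(z, √(x²+y²)) = 51.79°, λ = atan2(y, x) = -11.39°.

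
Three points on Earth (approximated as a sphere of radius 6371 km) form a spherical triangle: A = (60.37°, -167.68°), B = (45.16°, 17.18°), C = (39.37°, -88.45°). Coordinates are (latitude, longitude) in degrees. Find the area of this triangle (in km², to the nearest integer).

26442251 km²

Side lengths (central angles): a = 1.2630, b = 0.8985, c = 1.2984 rad; semiperimeter s = 1.7300.
By l'Huilier's theorem, tan(E/4) = √[tan(s/2) tan((s−a)/2) tan((s−b)/2) tan((s−c)/2)], giving spherical excess E = 0.6515 rad.
Area = E·R² = 0.6515 × (6371)² ≈ 26442251 km².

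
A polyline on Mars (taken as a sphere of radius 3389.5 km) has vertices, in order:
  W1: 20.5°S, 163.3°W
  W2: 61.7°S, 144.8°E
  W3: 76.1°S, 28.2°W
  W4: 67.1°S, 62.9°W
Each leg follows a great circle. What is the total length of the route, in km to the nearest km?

Leg W1→W2: central angle 0.9492 rad, distance 3217.2 km.
Leg W2→W3: central angle 0.7353 rad, distance 2492.2 km.
Leg W3→W4: central angle 0.2412 rad, distance 817.4 km.
Total: 3217.2 + 2492.2 + 817.4 ≈ 6527 km.

6527 km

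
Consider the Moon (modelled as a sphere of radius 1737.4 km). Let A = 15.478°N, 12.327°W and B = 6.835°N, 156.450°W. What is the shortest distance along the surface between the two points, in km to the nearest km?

4186 km

Let φ₁ = 0.2701 rad, φ₂ = 0.1193 rad, and Δλ = -2.5154 rad.
Haversine: a = sin²(Δφ/2) + cos φ₁ cos φ₂ sin²(Δλ/2) = 0.0057 + (0.9637)(0.9929)(0.9051) = 0.87179.
Central angle c = 2·arcsin(√a) = 2.40921 rad.
Distance = R·c = 1737.4 × 2.4092 ≈ 4186 km.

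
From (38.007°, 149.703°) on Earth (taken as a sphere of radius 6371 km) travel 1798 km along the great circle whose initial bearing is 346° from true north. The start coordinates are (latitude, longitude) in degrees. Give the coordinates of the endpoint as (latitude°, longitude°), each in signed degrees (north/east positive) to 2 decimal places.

Angular distance δ = d/R = 1798/6371 = 0.28222 rad; initial bearing θ = 6.0388 rad.
sin φ₂ = sin φ₁ cos δ + cos φ₁ sin δ cos θ = (0.6158)(0.9604) + (0.7879)(0.2785)(0.9703) = 0.8043, so φ₂ = 53.54°.
Δλ = atan2(sin θ sin δ cos φ₁, cos δ − sin φ₁ sin φ₂) = atan2(-0.0531, 0.4652) = -6.510°.
λ₂ = 149.703° − 6.510° = 143.19°.

53.54°, 143.19°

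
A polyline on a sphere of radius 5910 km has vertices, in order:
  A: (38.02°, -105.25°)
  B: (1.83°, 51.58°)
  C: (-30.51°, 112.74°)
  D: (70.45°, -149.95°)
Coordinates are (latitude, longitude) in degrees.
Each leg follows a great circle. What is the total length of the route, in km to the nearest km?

Leg A→B: central angle 2.3521 rad, distance 13901.0 km.
Leg B→C: central angle 1.1602 rad, distance 6856.8 km.
Leg C→D: central angle 2.1119 rad, distance 12481.5 km.
Total: 13901.0 + 6856.8 + 12481.5 ≈ 33239 km.

33239 km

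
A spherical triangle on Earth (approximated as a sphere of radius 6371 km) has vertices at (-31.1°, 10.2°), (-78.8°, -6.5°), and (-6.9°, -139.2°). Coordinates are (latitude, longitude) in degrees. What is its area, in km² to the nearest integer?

27428836 km²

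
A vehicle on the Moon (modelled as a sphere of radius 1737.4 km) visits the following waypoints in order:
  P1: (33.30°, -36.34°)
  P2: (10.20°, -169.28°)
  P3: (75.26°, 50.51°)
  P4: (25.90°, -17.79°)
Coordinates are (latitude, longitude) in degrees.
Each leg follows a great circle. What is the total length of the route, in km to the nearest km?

8137 km

Leg P1→P2: central angle 2.0523 rad, distance 3565.8 km.
Leg P2→P3: central angle 1.5920 rad, distance 2765.9 km.
Leg P3→P4: central angle 1.0390 rad, distance 1805.2 km.
Total: 3565.8 + 2765.9 + 1805.2 ≈ 8137 km.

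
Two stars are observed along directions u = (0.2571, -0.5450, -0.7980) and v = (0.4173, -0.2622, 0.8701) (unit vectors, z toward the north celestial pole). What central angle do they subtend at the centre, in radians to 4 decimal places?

2.0311 rad

u·v = -0.4442; |u| = 1.0000, |v| = 1.0000.
cos θ = (u·v)/(|u||v|) = -0.4442, so θ = 2.0311 rad.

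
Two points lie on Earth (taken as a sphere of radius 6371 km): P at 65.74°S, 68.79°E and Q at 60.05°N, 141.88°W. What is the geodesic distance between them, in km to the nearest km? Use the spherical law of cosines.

18358 km

In radians: φ₁ = -1.1474, φ₂ = 1.0481, Δλ = 149.330° = 2.6063 rad.
cos c = sin φ₁ sin φ₂ + cos φ₁ cos φ₂ cos Δλ = (-0.9117)(0.8665) + (0.4109)(0.4992)(-0.8601) = -0.96638,
so c = arccos(-0.96638) = 2.88155 rad.
Distance = R·c = 6371 × 2.8816 ≈ 18358 km.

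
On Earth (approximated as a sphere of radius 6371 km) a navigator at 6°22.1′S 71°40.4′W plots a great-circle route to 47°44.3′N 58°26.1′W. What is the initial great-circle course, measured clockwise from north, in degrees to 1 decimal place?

10.8°

With φ₁ = -0.1111, φ₂ = 0.8332, Δλ = 0.2311 rad, the forward-azimuth formula gives
θ = atan2( sin Δλ cos φ₂ , cos φ₁ sin φ₂ − sin φ₁ cos φ₂ cos Δλ ) = atan2(0.1540, 0.8081) = 10.79°.
So the initial bearing is 10.8°.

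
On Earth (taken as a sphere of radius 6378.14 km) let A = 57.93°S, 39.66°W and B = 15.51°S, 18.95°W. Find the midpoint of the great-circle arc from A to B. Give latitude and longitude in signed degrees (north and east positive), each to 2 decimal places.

-37.13°, -26.28°

Central angle δ = 0.7881 rad. Interpolating on the sphere with fraction f = 0.5:
P = [sin((1−f)δ)·A + sin(fδ)·B] / sin δ = 0.5415·A + 0.5415·B in Cartesian coordinates,
giving P = (0.7148, -0.3529, -0.6037), i.e. latitude -37.13°, longitude -26.28°.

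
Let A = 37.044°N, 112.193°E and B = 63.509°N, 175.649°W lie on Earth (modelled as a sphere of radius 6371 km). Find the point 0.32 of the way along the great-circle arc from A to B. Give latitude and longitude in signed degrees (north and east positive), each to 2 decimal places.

49.52°, 125.78°

Central angle δ = 0.8655 rad. Interpolating on the sphere with fraction f = 0.32:
P = [sin((1−f)δ)·A + sin(fδ)·B] / sin δ = 0.7291·A + 0.3591·B in Cartesian coordinates,
giving P = (-0.3795, 0.5267, 0.7606), i.e. latitude 49.52°, longitude 125.78°.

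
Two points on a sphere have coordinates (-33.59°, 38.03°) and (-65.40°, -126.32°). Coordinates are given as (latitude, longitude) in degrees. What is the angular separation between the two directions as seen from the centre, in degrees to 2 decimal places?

80.26°

Let φ₁ = -0.5863 rad, φ₂ = -1.1414 rad, and Δλ = -2.8684 rad.
Haversine: a = sin²(Δφ/2) + cos φ₁ cos φ₂ sin²(Δλ/2) = 0.0751 + (0.8330)(0.4163)(0.9815) = 0.41544.
Central angle c = 2·arcsin(√a) = 1.40086 rad.
So the angular separation is 80.26°.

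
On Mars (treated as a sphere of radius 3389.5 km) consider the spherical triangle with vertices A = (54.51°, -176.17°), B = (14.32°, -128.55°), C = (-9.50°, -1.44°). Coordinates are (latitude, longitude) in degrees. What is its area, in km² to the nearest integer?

25813540 km²

Side lengths (central angles): a = 2.2362, b = 2.3526, c = 0.9514 rad; semiperimeter s = 2.7701.
By l'Huilier's theorem, tan(E/4) = √[tan(s/2) tan((s−a)/2) tan((s−b)/2) tan((s−c)/2)], giving spherical excess E = 2.2469 rad.
Area = E·R² = 2.2469 × (3389.5)² ≈ 25813540 km².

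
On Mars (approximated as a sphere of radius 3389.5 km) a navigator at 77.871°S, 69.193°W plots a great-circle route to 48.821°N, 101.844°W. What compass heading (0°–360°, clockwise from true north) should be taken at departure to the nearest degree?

Δλ = -32.651° = -0.5699 rad.
y = sin Δλ · cos φ₂ = (-0.5395)(0.6584) = -0.3552
x = cos φ₁ sin φ₂ − sin φ₁ cos φ₂ cos Δλ = (0.2101)(0.7527) − (-0.9777)(0.6584)(0.8420) = 0.7001
θ = atan2(y, x) = -26.90°; adding 360° gives 333°.

333°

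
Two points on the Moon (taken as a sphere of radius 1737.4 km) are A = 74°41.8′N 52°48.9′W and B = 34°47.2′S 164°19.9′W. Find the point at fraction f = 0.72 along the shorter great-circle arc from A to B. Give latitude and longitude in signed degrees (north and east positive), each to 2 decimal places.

The central angle between A and B is δ = 2.2521 rad.
With f = 0.72, the slerp weights are sin((1−f)δ)/sin δ = 0.7591 and sin(fδ)/sin δ = 1.2857.
Weighted sum of the unit vectors: (0.7591)·(0.1595,-0.2103,0.9645) + (1.2857)·(-0.7908,-0.2218,-0.5705) = (-0.8956, -0.4448, -0.0014).
Converting back: φ = atan2(z, √(x²+y²)) = -0.08°, λ = atan2(y, x) = -153.59°.

-0.08°, -153.59°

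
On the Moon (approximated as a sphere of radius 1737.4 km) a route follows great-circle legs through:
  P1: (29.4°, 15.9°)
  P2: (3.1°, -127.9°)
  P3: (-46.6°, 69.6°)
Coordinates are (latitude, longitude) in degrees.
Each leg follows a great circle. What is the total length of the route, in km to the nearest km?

8078 km

Leg P1→P2: central angle 2.3124 rad, distance 4017.5 km.
Leg P2→P3: central angle 2.3373 rad, distance 4060.8 km.
Total: 4017.5 + 4060.8 ≈ 8078 km.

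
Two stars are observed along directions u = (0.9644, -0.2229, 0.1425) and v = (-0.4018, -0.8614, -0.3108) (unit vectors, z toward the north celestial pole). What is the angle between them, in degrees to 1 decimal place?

103.9°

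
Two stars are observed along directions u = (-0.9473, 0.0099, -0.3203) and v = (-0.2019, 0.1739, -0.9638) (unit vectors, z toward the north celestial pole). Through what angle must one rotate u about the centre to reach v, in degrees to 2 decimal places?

u·v = 0.5017; |u| = 1.0000, |v| = 1.0000.
cos θ = (u·v)/(|u||v|) = 0.5017, so θ = 59.89°.

59.89°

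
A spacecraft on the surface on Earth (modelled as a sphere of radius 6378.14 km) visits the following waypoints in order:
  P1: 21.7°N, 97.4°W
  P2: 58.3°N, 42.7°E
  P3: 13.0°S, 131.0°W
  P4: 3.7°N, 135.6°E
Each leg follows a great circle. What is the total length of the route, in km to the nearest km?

Leg P1→P2: central angle 1.6308 rad, distance 10401.5 km.
Leg P2→P3: central angle 2.3466 rad, distance 14967.1 km.
Leg P3→P4: central angle 1.6430 rad, distance 10479.5 km.
Total: 10401.5 + 14967.1 + 10479.5 ≈ 35848 km.

35848 km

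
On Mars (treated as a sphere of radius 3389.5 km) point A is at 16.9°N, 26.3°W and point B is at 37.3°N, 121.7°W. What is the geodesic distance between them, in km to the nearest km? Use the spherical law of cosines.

4969 km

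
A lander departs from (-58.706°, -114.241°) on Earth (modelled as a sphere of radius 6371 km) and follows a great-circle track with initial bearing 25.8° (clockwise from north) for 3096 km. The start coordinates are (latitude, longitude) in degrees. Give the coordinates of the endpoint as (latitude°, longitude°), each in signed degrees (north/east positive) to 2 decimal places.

Angular distance δ = d/R = 3096/6371 = 0.48595 rad; initial bearing θ = 0.4503 rad.
sin φ₂ = sin φ₁ cos δ + cos φ₁ sin δ cos θ = (-0.8545)(0.8842) + (0.5194)(0.4671)(0.9003) = -0.5372, so φ₂ = -32.49°.
Δλ = atan2(sin θ sin δ cos φ₁, cos δ − sin φ₁ sin φ₂) = atan2(0.1056, 0.4252) = 13.945°.
λ₂ = -114.241° + 13.945° = -100.30°.

-32.49°, -100.30°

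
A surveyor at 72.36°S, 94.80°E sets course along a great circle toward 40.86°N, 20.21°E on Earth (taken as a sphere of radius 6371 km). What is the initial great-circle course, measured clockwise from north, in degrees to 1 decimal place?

298.1°

With φ₁ = -1.2629, φ₂ = 0.7131, Δλ = -1.3018 rad, the forward-azimuth formula gives
θ = atan2( sin Δλ cos φ₂ , cos φ₁ sin φ₂ − sin φ₁ cos φ₂ cos Δλ ) = atan2(-0.7291, 0.3898) = -61.87°.
Adding 360° brings this into [0°, 360°): 298.1°.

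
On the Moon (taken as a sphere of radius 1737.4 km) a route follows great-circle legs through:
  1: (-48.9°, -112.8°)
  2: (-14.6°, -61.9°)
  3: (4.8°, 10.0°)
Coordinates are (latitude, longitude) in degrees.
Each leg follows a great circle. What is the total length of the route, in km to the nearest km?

3869 km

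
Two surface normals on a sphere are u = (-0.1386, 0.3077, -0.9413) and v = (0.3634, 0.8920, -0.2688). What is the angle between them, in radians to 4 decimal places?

1.0734 rad

u·v = 0.4771; |u| = 1.0000, |v| = 1.0000.
cos θ = (u·v)/(|u||v|) = 0.4771, so θ = 1.0734 rad.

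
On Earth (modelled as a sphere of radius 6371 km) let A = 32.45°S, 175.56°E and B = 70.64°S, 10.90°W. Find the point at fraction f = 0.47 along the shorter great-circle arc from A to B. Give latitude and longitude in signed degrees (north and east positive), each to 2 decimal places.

Central angle δ = 1.3405 rad. Interpolating on the sphere with fraction f = 0.47:
P = [sin((1−f)δ)·A + sin(fδ)·B] / sin δ = 0.6699·A + 0.6052·B in Cartesian coordinates,
giving P = (-0.3666, 0.0058, -0.9304), i.e. latitude -68.49°, longitude 179.09°.

-68.49°, 179.09°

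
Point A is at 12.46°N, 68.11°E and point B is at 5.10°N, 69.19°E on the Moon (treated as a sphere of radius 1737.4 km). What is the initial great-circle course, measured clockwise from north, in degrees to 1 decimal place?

171.7°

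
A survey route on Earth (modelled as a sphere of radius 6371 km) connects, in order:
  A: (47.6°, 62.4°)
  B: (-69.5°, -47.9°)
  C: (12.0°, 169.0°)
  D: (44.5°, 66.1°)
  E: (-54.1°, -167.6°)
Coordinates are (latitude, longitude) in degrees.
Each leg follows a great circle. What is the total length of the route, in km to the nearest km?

Leg A→B: central angle 2.4553 rad, distance 15642.9 km.
Leg B→C: central angle 2.0586 rad, distance 13115.3 km.
Leg C→D: central angle 1.5808 rad, distance 10071.4 km.
Leg D→E: central angle 2.5242 rad, distance 16081.4 km.
Total: 15642.9 + 13115.3 + 10071.4 + 16081.4 ≈ 54911 km.

54911 km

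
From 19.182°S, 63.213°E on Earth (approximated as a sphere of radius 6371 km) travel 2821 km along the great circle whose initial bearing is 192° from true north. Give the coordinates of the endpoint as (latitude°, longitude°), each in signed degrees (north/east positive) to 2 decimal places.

-43.85°, 56.12°

Angular distance δ = d/R = 2821/6371 = 0.44279 rad; initial bearing θ = 3.3510 rad.
sin φ₂ = sin φ₁ cos δ + cos φ₁ sin δ cos θ = (-0.3286)(0.9036) + (0.9445)(0.4285)(-0.9781) = -0.6927, so φ₂ = -43.85°.
Δλ = atan2(sin θ sin δ cos φ₁, cos δ − sin φ₁ sin φ₂) = atan2(-0.0841, 0.6760) = -7.095°.
λ₂ = 63.213° − 7.095° = 56.12°.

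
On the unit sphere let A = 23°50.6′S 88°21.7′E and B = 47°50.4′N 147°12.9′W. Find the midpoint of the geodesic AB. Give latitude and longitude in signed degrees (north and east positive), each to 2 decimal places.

Central angle δ = 2.2740 rad. Interpolating on the sphere with fraction f = 0.5:
P = [sin((1−f)δ)·A + sin(fδ)·B] / sin δ = 1.1896·A + 1.1896·B in Cartesian coordinates,
giving P = (-0.6402, 0.6553, 0.4009), i.e. latitude 23.64°, longitude 134.33°.

23.64°, 134.33°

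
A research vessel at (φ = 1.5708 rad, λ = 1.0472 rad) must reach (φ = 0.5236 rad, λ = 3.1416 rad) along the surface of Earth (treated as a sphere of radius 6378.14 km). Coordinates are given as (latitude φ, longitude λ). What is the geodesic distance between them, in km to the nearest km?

Let φ₁ = 1.5708 rad, φ₂ = 0.5236 rad, and Δλ = 2.0944 rad.
cos c = sin φ₁ sin φ₂ + cos φ₁ cos φ₂ cos Δλ = (1.0000)(0.5000) + (-0.0000)(0.8660)(-0.5000) = 0.50000,
so c = arccos(0.50000) = 1.04719 rad.
Distance = R·c = 6378.14 × 1.0472 ≈ 6679 km.

6679 km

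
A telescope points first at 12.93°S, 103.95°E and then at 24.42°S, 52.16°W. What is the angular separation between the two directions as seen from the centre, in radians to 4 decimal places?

With latitudes φ₁ = -12.930°, φ₂ = -24.420° and longitude difference Δλ = -156.110°:
cos c = sin φ₁ sin φ₂ + cos φ₁ cos φ₂ cos Δλ = (-0.2238)(-0.4134) + (0.9746)(0.9105)(-0.9143) = -0.71891,
so c = arccos(-0.71891) = 2.37303 rad.
So the angular separation is 2.3730 rad.

2.3730 rad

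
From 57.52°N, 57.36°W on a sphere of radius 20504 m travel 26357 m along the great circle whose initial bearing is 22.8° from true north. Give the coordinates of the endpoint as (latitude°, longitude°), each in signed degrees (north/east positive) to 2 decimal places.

Angular distance δ = d/R = 26357/20504 = 1.28546 rad; initial bearing θ = 0.3979 rad.
sin φ₂ = sin φ₁ cos δ + cos φ₁ sin δ cos θ = (0.8436)(0.2815) + (0.5370)(0.9596)(0.9219) = 0.7125, so φ₂ = 45.44°.
Δλ = atan2(sin θ sin δ cos φ₁, cos δ − sin φ₁ sin φ₂) = atan2(0.1997, -0.3196) = 147.999°.
λ₂ = -57.360° + 147.999° = 90.64°.

45.44°, 90.64°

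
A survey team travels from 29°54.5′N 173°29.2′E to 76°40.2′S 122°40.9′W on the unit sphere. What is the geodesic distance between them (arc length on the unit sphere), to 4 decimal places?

1.9791

In radians: φ₁ = 0.5220, φ₂ = -1.3381, Δλ = 63.832° = 1.1141 rad.
Haversine: a = sin²(Δφ/2) + cos φ₁ cos φ₂ sin²(Δλ/2) = 0.6427 + (0.8668)(0.2306)(0.2795) = 0.69852.
Central angle c = 2·arcsin(√a) = 1.97909 rad.
On the unit sphere the arc length equals the central angle: 1.9791.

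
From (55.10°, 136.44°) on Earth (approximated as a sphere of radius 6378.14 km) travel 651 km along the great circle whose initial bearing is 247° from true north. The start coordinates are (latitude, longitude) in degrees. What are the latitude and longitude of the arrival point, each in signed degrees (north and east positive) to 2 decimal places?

52.48°, 127.58°

Angular distance δ = d/R = 651/6378.14 = 0.10207 rad; initial bearing θ = 4.3110 rad.
sin φ₂ = sin φ₁ cos δ + cos φ₁ sin δ cos θ = (0.8202)(0.9948) + (0.5721)(0.1019)(-0.3907) = 0.7931, so φ₂ = 52.48°.
Δλ = atan2(sin θ sin δ cos φ₁, cos δ − sin φ₁ sin φ₂) = atan2(-0.0537, 0.3443) = -8.858°.
λ₂ = 136.440° − 8.858° = 127.58°.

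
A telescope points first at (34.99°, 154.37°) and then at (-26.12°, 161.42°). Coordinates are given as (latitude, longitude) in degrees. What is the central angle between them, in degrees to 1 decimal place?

With latitudes φ₁ = 34.990°, φ₂ = -26.120° and longitude difference Δλ = 7.050°:
cos c = sin φ₁ sin φ₂ + cos φ₁ cos φ₂ cos Δλ = (0.5734)(-0.4403) + (0.8193)(0.8979)(0.9924) = 0.47757,
so c = arccos(0.47757) = 1.07291 rad.
So the angular separation is 61.5°.

61.5°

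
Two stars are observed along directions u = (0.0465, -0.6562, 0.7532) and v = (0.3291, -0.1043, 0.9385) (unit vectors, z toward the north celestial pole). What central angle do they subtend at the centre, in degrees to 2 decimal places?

37.76°

u·v = 0.7906; |u| = 1.0000, |v| = 1.0000.
cos θ = (u·v)/(|u||v|) = 0.7906, so θ = 37.76°.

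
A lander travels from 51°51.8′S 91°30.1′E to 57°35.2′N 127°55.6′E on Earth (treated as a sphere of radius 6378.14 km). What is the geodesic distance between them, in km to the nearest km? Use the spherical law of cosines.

With latitudes φ₁ = -51.863°, φ₂ = 57.587° and longitude difference Δλ = 36.425°:
cos c = sin φ₁ sin φ₂ + cos φ₁ cos φ₂ cos Δλ = (-0.7865)(0.8442) + (0.6175)(0.5360)(0.8046) = -0.39765,
so c = arccos(-0.39765) = 1.97975 rad.
Distance = R·c = 6378.14 × 1.9798 ≈ 12627 km.

12627 km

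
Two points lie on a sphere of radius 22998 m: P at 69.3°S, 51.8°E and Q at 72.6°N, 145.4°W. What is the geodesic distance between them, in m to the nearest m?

In radians: φ₁ = -1.2095, φ₂ = 1.2671, Δλ = 162.800° = 2.8414 rad.
cos c = sin φ₁ sin φ₂ + cos φ₁ cos φ₂ cos Δλ = (-0.9354)(0.9542) + (0.3535)(0.2990)(-0.9553) = -0.99361,
so c = arccos(-0.99361) = 3.02852 rad.
Distance = R·c = 22998 × 3.0285 ≈ 69650 m.

69650 m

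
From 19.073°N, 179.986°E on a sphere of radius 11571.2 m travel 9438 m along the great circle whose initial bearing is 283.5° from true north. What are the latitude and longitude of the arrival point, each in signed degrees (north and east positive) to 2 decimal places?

22.62°, 129.90°

Angular distance δ = d/R = 9438/11571.2 = 0.81565 rad; initial bearing θ = 4.9480 rad.
sin φ₂ = sin φ₁ cos δ + cos φ₁ sin δ cos θ = (0.3268)(0.6854) + (0.9451)(0.7282)(0.2334) = 0.3846, so φ₂ = 22.62°.
Δλ = atan2(sin θ sin δ cos φ₁, cos δ − sin φ₁ sin φ₂) = atan2(-0.6692, 0.5597) = -50.090°.
λ₂ = 179.986° − 50.090° = 129.90°.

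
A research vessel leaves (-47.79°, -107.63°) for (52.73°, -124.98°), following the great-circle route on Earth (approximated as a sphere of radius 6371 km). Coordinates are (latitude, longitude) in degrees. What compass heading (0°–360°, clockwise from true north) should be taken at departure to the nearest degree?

349°

Δλ = -17.350° = -0.3028 rad.
y = sin Δλ · cos φ₂ = (-0.2982)(0.6056) = -0.1806
x = cos φ₁ sin φ₂ − sin φ₁ cos φ₂ cos Δλ = (0.6718)(0.7958) − (-0.7407)(0.6056)(0.9545) = 0.9628
θ = atan2(y, x) = -10.62°; adding 360° gives 349°.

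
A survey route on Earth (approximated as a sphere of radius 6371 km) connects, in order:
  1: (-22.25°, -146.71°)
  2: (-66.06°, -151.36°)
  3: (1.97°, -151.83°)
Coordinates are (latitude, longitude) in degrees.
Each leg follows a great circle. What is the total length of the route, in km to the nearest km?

12448 km

Leg 1→2: central angle 0.7664 rad, distance 4882.8 km.
Leg 2→3: central angle 1.1874 rad, distance 7564.7 km.
Total: 4882.8 + 7564.7 ≈ 12448 km.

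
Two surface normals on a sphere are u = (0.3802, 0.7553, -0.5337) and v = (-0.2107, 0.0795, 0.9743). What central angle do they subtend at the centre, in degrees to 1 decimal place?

u·v = -0.5400; |u| = 0.9999, |v| = 1.0000.
cos θ = (u·v)/(|u||v|) = -0.5401, so θ = 122.7°.

122.7°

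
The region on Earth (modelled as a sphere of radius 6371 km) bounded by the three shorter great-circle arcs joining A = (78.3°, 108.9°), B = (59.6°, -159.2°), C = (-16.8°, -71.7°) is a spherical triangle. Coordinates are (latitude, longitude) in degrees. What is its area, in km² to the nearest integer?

Side lengths (central angles): a = 1.8010, b = 2.0682, c = 0.5713 rad; semiperimeter s = 2.2203.
By l'Huilier's theorem, tan(E/4) = √[tan(s/2) tan((s−a)/2) tan((s−b)/2) tan((s−c)/2)], giving spherical excess E = 0.7430 rad.
Area = E·R² = 0.7430 × (6371)² ≈ 30157818 km².

30157818 km²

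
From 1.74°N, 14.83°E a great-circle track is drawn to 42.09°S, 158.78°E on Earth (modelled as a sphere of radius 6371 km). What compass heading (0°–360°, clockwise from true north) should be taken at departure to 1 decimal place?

146.2°

With φ₁ = 0.0304, φ₂ = -0.7346, Δλ = 2.5124 rad, the forward-azimuth formula gives
θ = atan2( sin Δλ cos φ₂ , cos φ₁ sin φ₂ − sin φ₁ cos φ₂ cos Δλ ) = atan2(0.4367, -0.6518) = 146.18°.
So the initial bearing is 146.2°.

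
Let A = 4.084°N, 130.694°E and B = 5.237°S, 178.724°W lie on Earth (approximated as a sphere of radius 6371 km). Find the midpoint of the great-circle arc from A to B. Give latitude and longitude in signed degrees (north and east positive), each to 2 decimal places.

-0.64°, 155.96°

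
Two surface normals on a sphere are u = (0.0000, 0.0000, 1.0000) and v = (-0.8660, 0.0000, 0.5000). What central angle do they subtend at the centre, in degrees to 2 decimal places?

60.00°

u·v = 0.5000; |u| = 1.0000, |v| = 1.0000.
cos θ = (u·v)/(|u||v|) = 0.5000, so θ = 60.00°.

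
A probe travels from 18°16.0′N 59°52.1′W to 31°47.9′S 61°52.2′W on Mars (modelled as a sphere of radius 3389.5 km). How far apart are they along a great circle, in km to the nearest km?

In radians: φ₁ = 0.3188, φ₂ = -0.5550, Δλ = -2.002° = -0.0349 rad.
Haversine: a = sin²(Δφ/2) + cos φ₁ cos φ₂ sin²(Δλ/2) = 0.1790 + (0.9496)(0.8499)(0.0003) = 0.17929.
Central angle c = 2·arcsin(√a) = 0.87444 rad.
Distance = R·c = 3389.5 × 0.8744 ≈ 2964 km.

2964 km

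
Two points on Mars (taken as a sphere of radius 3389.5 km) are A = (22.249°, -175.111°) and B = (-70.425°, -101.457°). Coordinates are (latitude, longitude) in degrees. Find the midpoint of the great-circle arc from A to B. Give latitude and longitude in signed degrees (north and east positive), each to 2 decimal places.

Central angle δ = 1.8436 rad. Interpolating on the sphere with fraction f = 0.5:
P = [sin((1−f)δ)·A + sin(fδ)·B] / sin δ = 0.8273·A + 0.8273·B in Cartesian coordinates,
giving P = (-0.8180, -0.3369, -0.4662), i.e. latitude -27.79°, longitude -157.61°.

-27.79°, -157.61°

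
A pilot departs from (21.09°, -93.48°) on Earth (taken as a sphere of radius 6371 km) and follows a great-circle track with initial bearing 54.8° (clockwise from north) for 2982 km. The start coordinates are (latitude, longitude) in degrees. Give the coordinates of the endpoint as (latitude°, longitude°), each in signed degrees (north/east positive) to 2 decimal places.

34.32°, -66.97°

Angular distance δ = d/R = 2982/6371 = 0.46806 rad; initial bearing θ = 0.9564 rad.
sin φ₂ = sin φ₁ cos δ + cos φ₁ sin δ cos θ = (0.3598)(0.8924) + (0.9330)(0.4512)(0.5764) = 0.5638, so φ₂ = 34.32°.
Δλ = atan2(sin θ sin δ cos φ₁, cos δ − sin φ₁ sin φ₂) = atan2(0.3440, 0.6896) = 26.510°.
λ₂ = -93.480° + 26.510° = -66.97°.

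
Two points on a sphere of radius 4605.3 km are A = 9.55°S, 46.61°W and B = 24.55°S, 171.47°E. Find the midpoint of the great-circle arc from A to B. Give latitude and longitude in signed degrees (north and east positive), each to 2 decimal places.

-43.04°, -110.90°

The central angle between A and B is δ = 2.2616 rad.
With f = 0.5, the slerp weights are sin((1−f)δ)/sin δ = 1.1739 and sin(fδ)/sin δ = 1.1739.
Weighted sum of the unit vectors: (1.1739)·(0.6774,-0.7166,-0.1659) + (1.1739)·(-0.8995,0.1349,-0.4155) = (-0.2607, -0.6828, -0.6825).
Converting back: φ = atan2(z, √(x²+y²)) = -43.04°, λ = atan2(y, x) = -110.90°.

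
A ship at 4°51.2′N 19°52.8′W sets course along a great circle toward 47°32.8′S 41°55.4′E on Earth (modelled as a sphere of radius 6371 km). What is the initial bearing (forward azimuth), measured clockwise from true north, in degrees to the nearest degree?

142°

With φ₁ = 0.0847, φ₂ = -0.8298, Δλ = 1.0787 rad, the forward-azimuth formula gives
θ = atan2( sin Δλ cos φ₂ , cos φ₁ sin φ₂ − sin φ₁ cos φ₂ cos Δλ ) = atan2(0.5949, -0.7622) = 142.03°.
So the initial bearing is 142°.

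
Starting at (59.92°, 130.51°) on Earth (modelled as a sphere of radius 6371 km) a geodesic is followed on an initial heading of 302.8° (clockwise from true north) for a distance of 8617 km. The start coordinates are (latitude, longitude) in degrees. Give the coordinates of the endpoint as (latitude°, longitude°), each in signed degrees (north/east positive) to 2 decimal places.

26.90°, 17.46°

Angular distance δ = d/R = 8617/6371 = 1.35253 rad; initial bearing θ = 5.2849 rad.
sin φ₂ = sin φ₁ cos δ + cos φ₁ sin δ cos θ = (0.8653)(0.2165) + (0.5012)(0.9763)(0.5417) = 0.4524, so φ₂ = 26.90°.
Δλ = atan2(sin θ sin δ cos φ₁, cos δ − sin φ₁ sin φ₂) = atan2(-0.4113, -0.1750) = -113.046°.
λ₂ = 130.510° − 113.046° = 17.46°.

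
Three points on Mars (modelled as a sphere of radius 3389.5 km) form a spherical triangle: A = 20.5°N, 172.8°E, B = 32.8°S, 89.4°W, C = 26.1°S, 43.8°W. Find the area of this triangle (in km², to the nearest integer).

Side lengths (central angles): a = 0.6975, b = 2.5488, c = 1.8719 rad; semiperimeter s = 2.5591.
By l'Huilier's theorem, tan(E/4) = √[tan(s/2) tan((s−a)/2) tan((s−b)/2) tan((s−c)/2)], giving spherical excess E = 0.3625 rad.
Area = E·R² = 0.3625 × (3389.5)² ≈ 4164372 km².

4164372 km²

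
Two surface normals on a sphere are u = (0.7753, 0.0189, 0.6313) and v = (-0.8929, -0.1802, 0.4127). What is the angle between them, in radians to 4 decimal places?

u·v = -0.4351; |u| = 1.0000, |v| = 1.0000.
cos θ = (u·v)/(|u||v|) = -0.4351, so θ = 2.0210 rad.

2.0210 rad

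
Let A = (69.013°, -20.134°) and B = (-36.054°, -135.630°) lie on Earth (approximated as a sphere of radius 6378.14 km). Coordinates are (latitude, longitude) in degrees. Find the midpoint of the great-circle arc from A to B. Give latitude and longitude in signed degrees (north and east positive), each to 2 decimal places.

The central angle between A and B is δ = 2.3106 rad.
With f = 0.5, the slerp weights are sin((1−f)δ)/sin δ = 1.2387 and sin(fδ)/sin δ = 1.2387.
Weighted sum of the unit vectors: (1.2387)·(0.3363,-0.1233,0.9337) + (1.2387)·(-0.5779,-0.5653,-0.5885) = (-0.2993, -0.8530, 0.4275).
Converting back: φ = atan2(z, √(x²+y²)) = 25.31°, λ = atan2(y, x) = -109.34°.

25.31°, -109.34°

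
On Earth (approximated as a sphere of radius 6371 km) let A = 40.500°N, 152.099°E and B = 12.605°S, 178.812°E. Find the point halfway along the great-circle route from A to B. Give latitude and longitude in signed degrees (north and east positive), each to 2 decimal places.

14.31°, 167.14°

Central angle δ = 1.0226 rad. Interpolating on the sphere with fraction f = 0.5:
P = [sin((1−f)δ)·A + sin(fδ)·B] / sin δ = 0.5733·A + 0.5733·B in Cartesian coordinates,
giving P = (-0.9447, 0.2156, 0.2472), i.e. latitude 14.31°, longitude 167.14°.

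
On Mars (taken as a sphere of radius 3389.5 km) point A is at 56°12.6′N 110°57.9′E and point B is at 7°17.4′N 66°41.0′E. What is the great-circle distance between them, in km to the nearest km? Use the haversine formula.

3548 km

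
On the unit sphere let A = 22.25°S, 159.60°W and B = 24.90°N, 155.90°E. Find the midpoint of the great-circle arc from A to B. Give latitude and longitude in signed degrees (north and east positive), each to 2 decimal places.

1.43°, 178.39°

The central angle between A and B is δ = 1.1159 rad.
With f = 0.5, the slerp weights are sin((1−f)δ)/sin δ = 0.5894 and sin(fδ)/sin δ = 0.5894.
Weighted sum of the unit vectors: (0.5894)·(-0.8675,-0.3226,-0.3786) + (0.5894)·(-0.8280,0.3704,0.4210) = (-0.9993, 0.0281, 0.0250).
Converting back: φ = atan2(z, √(x²+y²)) = 1.43°, λ = atan2(y, x) = 178.39°.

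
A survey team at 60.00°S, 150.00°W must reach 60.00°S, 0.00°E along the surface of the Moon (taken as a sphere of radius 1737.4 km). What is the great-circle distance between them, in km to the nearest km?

With latitudes φ₁ = -60.000°, φ₂ = -60.000° and longitude difference Δλ = 150.000°:
Haversine: a = sin²(Δφ/2) + cos φ₁ cos φ₂ sin²(Δλ/2) = 0.0000 + (0.5000)(0.5000)(0.9330) = 0.23325.
Central angle c = 2·arcsin(√a) = 1.00807 rad.
Distance = R·c = 1737.4 × 1.0081 ≈ 1751 km.

1751 km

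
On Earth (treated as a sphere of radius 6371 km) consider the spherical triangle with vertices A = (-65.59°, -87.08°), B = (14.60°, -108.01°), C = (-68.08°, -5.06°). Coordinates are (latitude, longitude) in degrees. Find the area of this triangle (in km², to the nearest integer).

10785103 km²

Side lengths (central angles): a = 1.8910, b = 0.5233, c = 1.4263 rad; semiperimeter s = 1.9203.
By l'Huilier's theorem, tan(E/4) = √[tan(s/2) tan((s−a)/2) tan((s−b)/2) tan((s−c)/2)], giving spherical excess E = 0.2657 rad.
Area = E·R² = 0.2657 × (6371)² ≈ 10785103 km².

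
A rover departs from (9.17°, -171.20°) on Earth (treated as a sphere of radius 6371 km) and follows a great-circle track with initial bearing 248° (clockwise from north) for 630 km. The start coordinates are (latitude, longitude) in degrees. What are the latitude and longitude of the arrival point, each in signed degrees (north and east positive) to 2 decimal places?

7.01°, -176.49°

Angular distance δ = d/R = 630/6371 = 0.09889 rad; initial bearing θ = 4.3284 rad.
sin φ₂ = sin φ₁ cos δ + cos φ₁ sin δ cos θ = (0.1594)(0.9951) + (0.9872)(0.0987)(-0.3746) = 0.1221, so φ₂ = 7.01°.
Δλ = atan2(sin θ sin δ cos φ₁, cos δ − sin φ₁ sin φ₂) = atan2(-0.0904, 0.9757) = -5.292°.
λ₂ = -171.200° − 5.292° = -176.49°.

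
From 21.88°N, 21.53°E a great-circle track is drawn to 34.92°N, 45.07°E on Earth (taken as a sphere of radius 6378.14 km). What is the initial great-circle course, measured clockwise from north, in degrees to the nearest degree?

53°

Δλ = 23.540° = 0.4109 rad.
y = sin Δλ · cos φ₂ = (0.3994)(0.8200) = 0.3275
x = cos φ₁ sin φ₂ − sin φ₁ cos φ₂ cos Δλ = (0.9280)(0.5724) − (0.3727)(0.8200)(0.9168) = 0.2511
θ = atan2(y, x) = 52.52°, so the bearing is 53°.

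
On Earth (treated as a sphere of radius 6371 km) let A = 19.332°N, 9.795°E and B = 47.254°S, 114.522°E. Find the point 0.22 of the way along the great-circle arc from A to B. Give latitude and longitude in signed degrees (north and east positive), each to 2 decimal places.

The central angle between A and B is δ = 1.9888 rad.
With f = 0.22, the slerp weights are sin((1−f)δ)/sin δ = 1.0940 and sin(fδ)/sin δ = 0.4636.
Weighted sum of the unit vectors: (1.0940)·(0.9299,0.1605,0.3310) + (0.4636)·(-0.2817,0.6175,-0.7344) = (0.8867, 0.4619, 0.0217).
Converting back: φ = atan2(z, √(x²+y²)) = 1.24°, λ = atan2(y, x) = 27.52°.

1.24°, 27.52°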